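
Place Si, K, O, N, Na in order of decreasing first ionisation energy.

N > O > Si > Na > K

N is in period 2, group 15; O is in period 2, group 16; Na is in period 3, group 1; Si is in period 3, group 14; K is in period 4, group 1.
Removing the outermost electron gets harder across a period and easier down a group.
Neither a single period nor a single group — weigh both effects.
Na > K: they share group 1; the group trend gives Na the larger value.
Si > Na: both are in period 3; the period trend gives Si the larger value.
O > Si: relative to Si, both the across-period and down-group shifts push O's first ionization energy up.
N > O: this pair runs against the simple trend — see the exception note.
Note the exception: N has a higher first ionization energy than O, contrary to the simple trend — pairing an electron in O's 2p⁴ costs repulsion energy, so O ionizes more easily than half-filled N (2p³).
Tabulated first ionization energy (kJ/mol): N 1402, O 1314, Na 496, Si 786, K 419.
So from highest to lowest: N > O > Si > Na > K.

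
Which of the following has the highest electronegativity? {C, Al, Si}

C is in period 2, group 14; Al is in period 3, group 13; Si is in period 3, group 14.
Smaller atoms with higher effective nuclear charge are more electronegative.
Neither a single period nor a single group — weigh both effects.
Si > Al: both are in period 3; the period trend gives Si the larger value.
C > Si: C sits above Si in group 14, so the down-group effect alone puts C higher.
For reference (Pauling): C 2.55, Al 1.61, Si 1.90.
The highest electronegativity among these belongs to C.

C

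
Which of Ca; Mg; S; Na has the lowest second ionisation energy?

Ca

After 1 electron has been removed, what remains? Ca⁺ still has 1 valence electron; Mg⁺ still has 1 valence electron; S⁺ still has 5 valence electrons; Na⁺ is the bare [Ne] core.
Pulling an electron out of a noble-gas core costs far more than removing a remaining valence electron, so Na sits at the high end of IE_2.
Valence configurations: Ca⁺ [Ar]4s¹, Mg⁺ [Ne]3s¹, S⁺ [Ne]3s²3p³.
Approximate IE_2 values (kJ/mol): Ca 1145, Mg 1451, S 2252, Na 4562.
Putting it together, IE_2: Ca < Mg < S < Na.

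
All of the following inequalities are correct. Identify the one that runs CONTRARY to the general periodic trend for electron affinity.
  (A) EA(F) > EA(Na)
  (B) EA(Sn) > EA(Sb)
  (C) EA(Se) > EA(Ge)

(B)

The general trend: electron affinity increases across a period and decreases down a group.
(A) F (period 2, group 17) vs Na (period 3, group 1): the stated order agrees with the simple trend.
(B) Sn (period 5, group 14) vs Sb (period 5, group 15): the stated order contradicts the simple trend.
(C) Se (period 4, group 16) vs Ge (period 4, group 14): the stated order agrees with the simple trend.
The exception is (B): adding an electron to Sb's half-filled 5p³ is unfavourable, so Sn has the more exothermic EA.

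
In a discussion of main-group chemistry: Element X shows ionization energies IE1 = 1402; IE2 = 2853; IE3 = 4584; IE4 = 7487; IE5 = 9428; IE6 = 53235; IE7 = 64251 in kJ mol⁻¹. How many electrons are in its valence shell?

5

Look for the largest jump between consecutive ionization energies: IE6/IE5 ≈ 5.6, far larger than any earlier ratio.
That jump marks the point where a core electron is being removed. So the atom has 5 valence electrons.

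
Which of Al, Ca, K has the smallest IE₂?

Consider each +1 ion: Al⁺ still has 2 valence electrons; Ca⁺ still has 1 valence electron; K⁺ is the bare [Ar] core.
Pulling an electron out of a noble-gas core costs far more than removing a remaining valence electron, so K sits at the high end of IE_2.
Valence configurations: Al⁺ [Ne]3s², Ca⁺ [Ar]4s¹.
Approximate IE_2 values (kJ/mol): Al 1817, Ca 1145, K 3052.
Hence IE_2: Ca < Al < K.

Ca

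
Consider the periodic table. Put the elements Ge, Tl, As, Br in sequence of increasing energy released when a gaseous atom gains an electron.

Tl, As, Ge, Br

Ge is in period 4, group 14; As is in period 4, group 15; Br is in period 4, group 17; Tl is in period 6, group 13.
Adding an electron releases more energy for atoms nearer the top right (short of the noble gases).
These span different periods and groups, so the two trends combine.
As > Tl: both effects reinforce here, so As is clearly the higher of the two.
Ge > As: this pair runs against the simple trend — see the exception note.
Br > Ge: Br lies to the right of Ge in period 4, so the across-period effect alone puts Br higher.
Note the exception: Ge has a higher electron affinity than As, contrary to the simple trend — adding an electron to As's half-filled 4p³ is unfavourable, so Ge (4p²) has the more exothermic EA.
Approximate values (kJ/mol): Ge 119, As 78, Br 325, Tl 19.
So from lowest to highest: Tl < As < Ge < Br.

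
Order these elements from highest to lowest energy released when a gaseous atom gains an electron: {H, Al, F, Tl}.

Adding an electron releases more energy for atoms nearer the top right (short of the noble gases).
Here both period and group differ, so the two effects have to be weighed against each other.
Al > Tl: they share group 13; the group trend gives Al the larger value.
H > Al: the two effects oppose for this pair; the down-group effect wins (73 vs 42 kJ/mol).
F > H: the two effects oppose for this pair; the across-period effect wins (328 vs 73 kJ/mol).
Tabulated electron affinity (kJ/mol): H 73, F 328, Al 42, Tl 19.
So from highest to lowest: F > H > Al > Tl.

F > H > Al > Tl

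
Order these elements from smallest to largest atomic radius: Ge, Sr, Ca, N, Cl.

N is in period 2, group 15; Cl is in period 3, group 17; Ca is in period 4, group 2; Ge is in period 4, group 14; Sr is in period 5, group 2.
Moving right in a period, electrons are added to the same shell under a stronger nuclear pull, so atoms get smaller; moving down, a new shell is opened and atoms get larger.
These span different periods and groups, so the two trends combine.
Cl > N: period and group pull opposite ways; the down-group shift dominates (99 vs 71 pm).
Ge > Cl: relative to Cl, both the across-period and down-group shifts push Ge's atomic radius up.
Ca > Ge: both are in period 4; the period trend gives Ca the larger value.
Sr > Ca: Sr sits below Ca in group 2, so the down-group effect alone puts Sr larger.
For reference (pm): N 71, Cl 99, Ca 171, Ge 121, Sr 185.
So from smallest to largest: N < Cl < Ge < Ca < Sr.

N, Cl, Ge, Ca, Sr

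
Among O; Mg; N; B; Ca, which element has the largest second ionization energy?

IE_2 is the cost of taking one more electron from the +1 cation: O⁺ still has 5 valence electrons; Mg⁺ still has 1 valence electron; N⁺ still has 4 valence electrons; B⁺ still has 2 valence electrons; Ca⁺ still has 1 valence electron.
All are still removing valence electrons, so compare the +1 ions as you would atoms: IE_2 generally rises across a period (higher Z_eff) and falls down a group (larger shell), subject to the usual subshell exceptions.
Valence configurations: O⁺ [He]2s²2p³, Mg⁺ [Ne]3s¹, N⁺ [He]2s²2p², B⁺ [He]2s², Ca⁺ [Ar]4s¹.
Approximate IE_2 values (kJ/mol): O 3388, Mg 1451, N 2856, B 2427, Ca 1145.
Overall IE_2 order: Ca < Mg < B < N < O.

O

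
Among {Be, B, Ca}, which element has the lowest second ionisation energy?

The second ionization energy removes an electron from the +1 ion. For each element: Be⁺ still has 1 valence electron; B⁺ still has 2 valence electrons; Ca⁺ still has 1 valence electron.
All are still removing valence electrons, so compare the +1 ions as you would atoms: IE_2 generally rises across a period (higher Z_eff) and falls down a group (larger shell), subject to the usual subshell exceptions.
Valence configurations: Be⁺ [He]2s¹, B⁺ [He]2s², Ca⁺ [Ar]4s¹.
Tabulated IE_2 (kJ/mol): Be 1757, B 2427, Ca 1145.
Hence IE_2: Ca < Be < B.

Ca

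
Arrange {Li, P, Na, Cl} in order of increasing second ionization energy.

After 1 electron has been removed, what remains? Li⁺ is the bare [He] core; P⁺ still has 4 valence electrons; Na⁺ is the bare [Ne] core; Cl⁺ still has 6 valence electrons.
Breaking into a closed-shell core is much more expensive than removing a leftover valence electron — Na and Li have the largest IE_2 here.
Valence configurations: P⁺ [Ne]3s²3p², Cl⁺ [Ne]3s²3p⁴.
Approximate IE_2 values (kJ/mol): Li 7298, P 1907, Na 4562, Cl 2298.
Putting it together, IE_2: P < Cl < Na < Li.

P < Cl < Na < Li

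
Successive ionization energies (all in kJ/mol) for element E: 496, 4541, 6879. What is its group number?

Group 1

Look for the largest jump between consecutive ionization energies: IE2/IE1 ≈ 9.2, far larger than any earlier ratio.
That jump marks the point where a core electron is being removed. So the atom has 1 valence electron.
A main-group element with 1 valence electron is in group 1.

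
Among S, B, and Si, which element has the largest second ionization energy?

B

IE_2 is the cost of taking one more electron from the +1 cation: S⁺ still has 5 valence electrons; B⁺ still has 2 valence electrons; Si⁺ still has 3 valence electrons.
All are still removing valence electrons, so compare the +1 ions as you would atoms: IE_2 generally rises across a period (higher Z_eff) and falls down a group (larger shell), subject to the usual subshell exceptions.
Valence configurations: S⁺ [Ne]3s²3p³, B⁺ [He]2s², Si⁺ [Ne]3s²3p¹.
The numbers (kJ/mol): S 2252, B 2427, Si 1577.
Hence IE_2: Si < S < B.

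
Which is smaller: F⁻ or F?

Forming F⁻ adds 1 electron to F. More electron–electron repulsion in the same shell, with unchanged nuclear charge, lets the cloud expand.
An anion is larger than its parent atom: F⁻ > F.

F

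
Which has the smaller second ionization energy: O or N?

The second ionization energy removes an electron from the +1 ion. For each element: O⁺ still has 5 valence electrons; N⁺ still has 4 valence electrons.
All are still removing valence electrons, so compare the +1 ions as you would atoms: IE_2 generally rises across a period (higher Z_eff) and falls down a group (larger shell), subject to the usual subshell exceptions.
Valence configurations: O⁺ [He]2s²2p³, N⁺ [He]2s²2p².
Tabulated IE_2 (kJ/mol): O 3388, N 2856.
Putting it together, IE_2: N < O.

N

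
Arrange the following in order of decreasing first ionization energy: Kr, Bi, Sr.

Kr > Bi > Sr

Kr is in period 4, group 18; Sr is in period 5, group 2; Bi is in period 6, group 15.
Removing the outermost electron gets harder across a period and easier down a group.
Neither a single period nor a single group — weigh both effects.
Bi > Sr: the two effects oppose for this pair; the across-period effect wins (703 vs 550 kJ/mol).
Kr > Bi: both effects reinforce here, so Kr is clearly the higher of the two.
Approximate values (kJ/mol): Kr 1351, Sr 550, Bi 703.
So from highest to lowest: Kr > Bi > Sr.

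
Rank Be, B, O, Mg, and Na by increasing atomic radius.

Across a period the added protons contract the valence shell; down a group each new principal shell makes the atom larger.
Here both period and group differ, so the two effects have to be weighed against each other.
B > O: B lies to the left of O in period 2, so the across-period effect alone puts B larger.
Be > B: Be lies to the left of B in period 2, so the across-period effect alone puts Be larger.
Mg > Be: they share group 2; the group trend gives Mg the larger value.
Na > Mg: both are in period 3; the period trend gives Na the larger value.
Approximate values (pm): Be 102, B 85, O 63, Na 155, Mg 139.
So from smallest to largest: O < B < Be < Mg < Na.

O < B < Be < Mg < Na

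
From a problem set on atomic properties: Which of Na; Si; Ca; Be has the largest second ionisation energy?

Na

After 1 electron has been removed, what remains? Na⁺ is the bare [Ne] core; Si⁺ still has 3 valence electrons; Ca⁺ still has 1 valence electron; Be⁺ still has 1 valence electron.
Core electrons are held far more tightly than valence electrons, so Na tops the IE_2 order.
Valence configurations: Si⁺ [Ne]3s²3p¹, Ca⁺ [Ar]4s¹, Be⁺ [He]2s¹.
Approximate IE_2 values (kJ/mol): Na 4562, Si 1577, Ca 1145, Be 1757.
Hence IE_2: Ca < Si < Be < Na.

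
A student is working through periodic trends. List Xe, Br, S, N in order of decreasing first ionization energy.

N > Xe > Br > S

Across a period the outer electron is held more tightly (higher IE₁); down a group it sits in a higher shell, more shielded, and comes off more easily.
A diagonal step moves right (one effect) and down (the opposite effect) at once.
Br > S: the two effects oppose for this pair; the across-period effect wins (1140 vs 1000 kJ/mol).
Xe > Br: period and group pull opposite ways; the across-period shift dominates (1170 vs 1140 kJ/mol).
N > Xe: period and group pull opposite ways; the down-group shift dominates (1402 vs 1170 kJ/mol).
For reference (kJ/mol): N 1402, S 1000, Br 1140, Xe 1170.
So from highest to lowest: N > Xe > Br > S.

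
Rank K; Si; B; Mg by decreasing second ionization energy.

After 1 electron has been removed, what remains? K⁺ is the bare [Ar] core; Si⁺ still has 3 valence electrons; B⁺ still has 2 valence electrons; Mg⁺ still has 1 valence electron.
Core electrons are held far more tightly than valence electrons, so K tops the IE_2 order.
Valence configurations: Si⁺ [Ne]3s²3p¹, B⁺ [He]2s², Mg⁺ [Ne]3s¹.
The numbers (kJ/mol): K 3052, Si 1577, B 2427, Mg 1451.
Putting it together, IE_2: Mg < Si < B < K.

K, B, Si, Mg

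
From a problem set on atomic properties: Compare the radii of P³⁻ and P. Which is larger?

P³⁻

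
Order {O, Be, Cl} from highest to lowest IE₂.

IE_2 is the cost of taking one more electron from the +1 cation: O⁺ still has 5 valence electrons; Be⁺ still has 1 valence electron; Cl⁺ still has 6 valence electrons.
All are still removing valence electrons, so compare the +1 ions as you would atoms: IE_2 generally rises across a period (higher Z_eff) and falls down a group (larger shell), subject to the usual subshell exceptions.
Valence configurations: O⁺ [He]2s²2p³, Be⁺ [He]2s¹, Cl⁺ [Ne]3s²3p⁴.
Tabulated IE_2 (kJ/mol): O 3388, Be 1757, Cl 2298.
Hence IE_2: Be < Cl < O.

O > Cl > Be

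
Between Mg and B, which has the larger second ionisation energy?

B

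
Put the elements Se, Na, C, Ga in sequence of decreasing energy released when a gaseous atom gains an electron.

Se > C > Na > Ga

C is in period 2, group 14; Na is in period 3, group 1; Ga is in period 4, group 13; Se is in period 4, group 16.
EA tends to increase across a period and decrease down a group, though the pattern is less regular than for IE or radius.
These span different periods and groups, so the two trends combine.
Na > Ga: the two effects oppose for this pair; the down-group effect wins (53 vs 29 kJ/mol).
C > Na: both effects reinforce here, so C is clearly the higher of the two.
Se > C: the two effects oppose for this pair; the across-period effect wins (195 vs 122 kJ/mol).
For reference (kJ/mol): C 122, Na 53, Ga 29, Se 195.
So from highest to lowest: Se > C > Na > Ga.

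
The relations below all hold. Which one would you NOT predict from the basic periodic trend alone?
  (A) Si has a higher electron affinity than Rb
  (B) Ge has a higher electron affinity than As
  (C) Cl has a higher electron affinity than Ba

The general trend: electron affinity increases across a period and decreases down a group.
(A) Si (period 3, group 14) vs Rb (period 5, group 1): the stated order agrees with the simple trend.
(B) Ge (period 4, group 14) vs As (period 4, group 15): the stated order contradicts the simple trend.
(C) Cl (period 3, group 17) vs Ba (period 6, group 2): the stated order agrees with the simple trend.
The exception is (B): adding an electron to As's half-filled 4p³ is unfavourable, so Ge (4p²) has the more exothermic EA.

(B)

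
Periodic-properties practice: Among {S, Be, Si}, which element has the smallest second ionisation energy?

Si

IE_2 is the cost of taking one more electron from the +1 cation: S⁺ still has 5 valence electrons; Be⁺ still has 1 valence electron; Si⁺ still has 3 valence electrons.
All are still removing valence electrons, so compare the +1 ions as you would atoms: IE_2 generally rises across a period (higher Z_eff) and falls down a group (larger shell), subject to the usual subshell exceptions.
Valence configurations: S⁺ [Ne]3s²3p³, Be⁺ [He]2s¹, Si⁺ [Ne]3s²3p¹.
The numbers (kJ/mol): S 2252, Be 1757, Si 1577.
Overall IE_2 order: Si < Be < S.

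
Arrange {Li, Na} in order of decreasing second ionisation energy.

Li > Na

After 1 electron has been removed, what remains? Li⁺ is the bare [He] core; Na⁺ is the bare [Ne] core.
All of these are removing an electron from a noble-gas core or deeper; the smaller core (lower principal quantum number) is held far more tightly, and within a period the higher nuclear charge binds the same core more tightly.
Tabulated IE_2 (kJ/mol): Li 7298, Na 4562.
So the second ionization energies run Na < Li.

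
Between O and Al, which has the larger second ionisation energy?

After 1 electron has been removed, what remains? O⁺ still has 5 valence electrons; Al⁺ still has 2 valence electrons.
All are still removing valence electrons, so compare the +1 ions as you would atoms: IE_2 generally rises across a period (higher Z_eff) and falls down a group (larger shell), subject to the usual subshell exceptions.
Valence configurations: O⁺ [He]2s²2p³, Al⁺ [Ne]3s².
Tabulated IE_2 (kJ/mol): O 3388, Al 1817.
So the second ionization energies run Al < O.

O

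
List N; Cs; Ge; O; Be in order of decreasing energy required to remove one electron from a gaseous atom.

Removing the outermost electron gets harder across a period and easier down a group.
Here both period and group differ, so the two effects have to be weighed against each other.
Ge > Cs: relative to Cs, both the across-period and down-group shifts push Ge's first ionization energy up.
Be > Ge: the two effects oppose for this pair; the down-group effect wins (900 vs 762 kJ/mol).
O > Be: O lies to the right of Be in period 2, so the across-period effect alone puts O higher.
N > O: this pair runs against the simple trend — see the exception note.
Note the exception: N has a higher first ionization energy than O, contrary to the simple trend — pairing an electron in O's 2p⁴ costs repulsion energy, so O ionizes more easily than half-filled N (2p³).
Tabulated first ionization energy (kJ/mol): Be 900, N 1402, O 1314, Ge 762, Cs 376.
So from highest to lowest: N > O > Be > Ge > Cs.

N > O > Be > Ge > Cs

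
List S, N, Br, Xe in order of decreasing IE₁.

N > Xe > Br > S

N is in period 2, group 15; S is in period 3, group 16; Br is in period 4, group 17; Xe is in period 5, group 18.
Removing the outermost electron gets harder across a period and easier down a group.
A diagonal step moves right (one effect) and down (the opposite effect) at once.
Br > S: the two effects oppose for this pair; the across-period effect wins (1140 vs 1000 kJ/mol).
Xe > Br: the two effects oppose for this pair; the across-period effect wins (1170 vs 1140 kJ/mol).
N > Xe: the two effects oppose for this pair; the down-group effect wins (1402 vs 1170 kJ/mol).
Approximate values (kJ/mol): N 1402, S 1000, Br 1140, Xe 1170.
So from highest to lowest: N > Xe > Br > S.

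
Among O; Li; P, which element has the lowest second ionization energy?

The second ionization energy removes an electron from the +1 ion. For each element: O⁺ still has 5 valence electrons; Li⁺ is the bare [He] core; P⁺ still has 4 valence electrons.
Core electrons are held far more tightly than valence electrons, so Li tops the IE_2 order.
Valence configurations: O⁺ [He]2s²2p³, P⁺ [Ne]3s²3p².
Tabulated IE_2 (kJ/mol): O 3388, Li 7298, P 1907.
Putting it together, IE_2: P < O < Li.

P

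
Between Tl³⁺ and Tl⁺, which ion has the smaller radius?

Tl³⁺

Both ions have Z = 81 protons, but Tl³⁺ has lost more electrons, so its remaining electrons feel a larger effective nuclear charge per electron and are pulled in more tightly.
Higher positive charge → smaller ion, so Tl⁺ > Tl³⁺.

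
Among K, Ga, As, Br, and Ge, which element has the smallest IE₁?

K

K is in period 4, group 1; Ga is in period 4, group 13; Ge is in period 4, group 14; As is in period 4, group 15; Br is in period 4, group 17.
IE₁ increases left→right with effective nuclear charge and decreases top→bottom as the valence shell moves farther out.
All lie in period 4, so first ionization energy increases left to right.
The smallest IE₁ among these belongs to K.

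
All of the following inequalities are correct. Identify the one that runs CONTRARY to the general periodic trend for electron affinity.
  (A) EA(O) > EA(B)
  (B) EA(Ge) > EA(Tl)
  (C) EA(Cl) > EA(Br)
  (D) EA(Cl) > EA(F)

The general trend: electron affinity increases across a period and decreases down a group.
(A) O (period 2, group 16) vs B (period 2, group 13): the stated order agrees with the simple trend.
(B) Ge (period 4, group 14) vs Tl (period 6, group 13): the stated order agrees with the simple trend.
(C) Cl (period 3, group 17) vs Br (period 4, group 17): the stated order agrees with the simple trend.
(D) Cl (period 3, group 17) vs F (period 2, group 17): the stated order contradicts the simple trend.
The exception is (D): F's small 2p subshell makes the incoming electron feel strong e⁻–e⁻ repulsion, so Cl actually releases more energy on gaining an electron.

(D)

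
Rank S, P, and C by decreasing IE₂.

IE_2 is the cost of taking one more electron from the +1 cation: S⁺ still has 5 valence electrons; P⁺ still has 4 valence electrons; C⁺ still has 3 valence electrons.
All are still removing valence electrons, so compare the +1 ions as you would atoms: IE_2 generally rises across a period (higher Z_eff) and falls down a group (larger shell), subject to the usual subshell exceptions.
Valence configurations: S⁺ [Ne]3s²3p³, P⁺ [Ne]3s²3p², C⁺ [He]2s²2p¹.
Approximate IE_2 values (kJ/mol): S 2252, P 1907, C 2353.
So the second ionization energies run P < S < C.

C > S > P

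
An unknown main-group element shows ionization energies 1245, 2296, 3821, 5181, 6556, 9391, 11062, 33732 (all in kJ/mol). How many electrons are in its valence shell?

Look for the largest jump between consecutive ionization energies: IE8/IE7 ≈ 3.0, far larger than any earlier ratio.
That jump marks the point where a core electron is being removed. So the atom has 7 valence electrons.

7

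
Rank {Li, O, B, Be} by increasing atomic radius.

O < B < Be < Li

Li is in period 2, group 1; Be is in period 2, group 2; B is in period 2, group 13; O is in period 2, group 16.
Radius decreases left→right (rising Z_eff, same n) and increases top→bottom (higher n).
All lie in period 2, so atomic radius increases right to left.
So from smallest to largest: O < B < Be < Li.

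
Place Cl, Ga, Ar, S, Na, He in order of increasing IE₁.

Na < Ga < S < Cl < Ar < He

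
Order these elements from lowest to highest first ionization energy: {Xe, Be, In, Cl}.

In < Be < Xe < Cl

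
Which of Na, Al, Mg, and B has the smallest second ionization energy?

Mg

After 1 electron has been removed, what remains? Na⁺ is the bare [Ne] core; Al⁺ still has 2 valence electrons; Mg⁺ still has 1 valence electron; B⁺ still has 2 valence electrons.
Pulling an electron out of a noble-gas core costs far more than removing a remaining valence electron, so Na sits at the high end of IE_2.
Valence configurations: Al⁺ [Ne]3s², Mg⁺ [Ne]3s¹, B⁺ [He]2s².
Tabulated IE_2 (kJ/mol): Na 4562, Al 1817, Mg 1451, B 2427.
Overall IE_2 order: Mg < Al < B < Na.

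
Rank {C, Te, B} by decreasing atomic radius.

Te, B, C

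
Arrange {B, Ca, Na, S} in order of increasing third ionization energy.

IE_3 is the cost of taking one more electron from the +2 cation: B²⁺ still has 1 valence electron; Ca²⁺ is the bare [Ar] core; Na²⁺ is already 1 electron into the core; S²⁺ still has 4 valence electrons.
Breaking into a closed-shell core is much more expensive than removing a leftover valence electron — Ca and Na have the largest IE_3 here.
Valence configurations: B²⁺ [He]2s¹, S²⁺ [Ne]3s²3p².
The numbers (kJ/mol): B 3660, Ca 4912, Na 6910, S 3357.
So the third ionization energies run S < B < Ca < Na.

S < B < Ca < Na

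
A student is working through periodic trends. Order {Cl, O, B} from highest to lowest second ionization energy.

O > B > Cl

The second ionization energy removes an electron from the +1 ion. For each element: Cl⁺ still has 6 valence electrons; O⁺ still has 5 valence electrons; B⁺ still has 2 valence electrons.
All are still removing valence electrons, so compare the +1 ions as you would atoms: IE_2 generally rises across a period (higher Z_eff) and falls down a group (larger shell), subject to the usual subshell exceptions.
Valence configurations: Cl⁺ [Ne]3s²3p⁴, O⁺ [He]2s²2p³, B⁺ [He]2s².
Approximate IE_2 values (kJ/mol): Cl 2298, O 3388, B 2427.
Hence IE_2: Cl < B < O.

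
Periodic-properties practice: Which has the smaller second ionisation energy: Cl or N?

Consider each +1 ion: Cl⁺ still has 6 valence electrons; N⁺ still has 4 valence electrons.
All are still removing valence electrons, so compare the +1 ions as you would atoms: IE_2 generally rises across a period (higher Z_eff) and falls down a group (larger shell), subject to the usual subshell exceptions.
Valence configurations: Cl⁺ [Ne]3s²3p⁴, N⁺ [He]2s²2p².
The numbers (kJ/mol): Cl 2298, N 2856.
Overall IE_2 order: Cl < N.

Cl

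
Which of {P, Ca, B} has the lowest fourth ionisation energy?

The fourth ionization energy removes an electron from the +3 ion. For each element: P³⁺ still has 2 valence electrons; Ca³⁺ is already 1 electron into the core; B³⁺ is the bare [He] core.
Pulling an electron out of a noble-gas core costs far more than removing a remaining valence electron, so Ca and B sit at the high end of IE_4.
Tabulated IE_4 (kJ/mol): P 4964, Ca 6491, B 25026.
Putting it together, IE_4: P < Ca < B.

P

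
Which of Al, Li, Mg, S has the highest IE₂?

Li

After 1 electron has been removed, what remains? Al⁺ still has 2 valence electrons; Li⁺ is the bare [He] core; Mg⁺ still has 1 valence electron; S⁺ still has 5 valence electrons.
Breaking into a closed-shell core is much more expensive than removing a leftover valence electron — Li has the largest IE_2 here.
Valence configurations: Al⁺ [Ne]3s², Mg⁺ [Ne]3s¹, S⁺ [Ne]3s²3p³.
The numbers (kJ/mol): Al 1817, Li 7298, Mg 1451, S 2252.
Overall IE_2 order: Mg < Al < S < Li.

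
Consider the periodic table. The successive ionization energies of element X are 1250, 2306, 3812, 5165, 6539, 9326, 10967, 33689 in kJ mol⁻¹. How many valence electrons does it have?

Look for the largest jump between consecutive ionization energies: IE8/IE7 ≈ 3.1, far larger than any earlier ratio.
That jump marks the point where a core electron is being removed. So the atom has 7 valence electrons.

7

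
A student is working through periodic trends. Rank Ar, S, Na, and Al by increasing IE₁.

Na is in period 3, group 1; Al is in period 3, group 13; S is in period 3, group 16; Ar is in period 3, group 18.
Across a period the outer electron is held more tightly (higher IE₁); down a group it sits in a higher shell, more shielded, and comes off more easily.
All lie in period 3, so first ionization energy increases left to right.
So from lowest to highest: Na < Al < S < Ar.

Na < Al < S < Ar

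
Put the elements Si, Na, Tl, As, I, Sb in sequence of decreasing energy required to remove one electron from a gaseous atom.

I > As > Sb > Si > Tl > Na

Na is in period 3, group 1; Si is in period 3, group 14; As is in period 4, group 15; Sb is in period 5, group 15; I is in period 5, group 17; Tl is in period 6, group 13.
First ionization energy rises across a period (greater Z_eff holds electrons more tightly) and falls down a group (valence electrons are farther from the nucleus).
Neither a single period nor a single group — weigh both effects.
Tl > Na: period and group pull opposite ways; the across-period shift dominates (589 vs 496 kJ/mol).
Si > Tl: relative to Tl, both the across-period and down-group shifts push Si's first ionization energy up.
Sb > Si: the two effects oppose for this pair; the across-period effect wins (831 vs 786 kJ/mol).
As > Sb: they share group 15; the group trend gives As the larger value.
I > As: period and group pull opposite ways; the across-period shift dominates (1008 vs 947 kJ/mol).
Tabulated first ionization energy (kJ/mol): Na 496, Si 786, As 947, Sb 831, I 1008, Tl 589.
So from highest to lowest: I > As > Sb > Si > Tl > Na.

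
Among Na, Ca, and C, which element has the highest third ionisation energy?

Na

After 2 electrons have been removed, what remains? Na²⁺ is already 1 electron into the core; Ca²⁺ is the bare [Ar] core; C²⁺ still has 2 valence electrons.
Pulling an electron out of a noble-gas core costs far more than removing a remaining valence electron, so Ca and Na sit at the high end of IE_3.
Approximate IE_3 values (kJ/mol): Na 6910, Ca 4912, C 4620.
Overall IE_3 order: C < Ca < Na.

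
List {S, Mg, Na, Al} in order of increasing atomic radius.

S, Al, Mg, Na

Na is in period 3, group 1; Mg is in period 3, group 2; Al is in period 3, group 13; S is in period 3, group 16.
Moving right in a period, electrons are added to the same shell under a stronger nuclear pull, so atoms get smaller; moving down, a new shell is opened and atoms get larger.
All lie in period 3, so atomic radius increases right to left.
So from smallest to largest: S < Al < Mg < Na.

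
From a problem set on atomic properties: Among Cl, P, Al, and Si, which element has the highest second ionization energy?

Cl

The second ionization energy removes an electron from the +1 ion. For each element: Cl⁺ still has 6 valence electrons; P⁺ still has 4 valence electrons; Al⁺ still has 2 valence electrons; Si⁺ still has 3 valence electrons.
All are still removing valence electrons, so compare the +1 ions as you would atoms: IE_2 generally rises across a period (higher Z_eff) and falls down a group (larger shell), subject to the usual subshell exceptions.
Valence configurations: Cl⁺ [Ne]3s²3p⁴, P⁺ [Ne]3s²3p², Al⁺ [Ne]3s², Si⁺ [Ne]3s²3p¹.
Si⁺ loses a lone 3p electron whereas Al⁺ must break into a filled 3s² pair, so IE_2(Al) > IE_2(Si) even though Si has the higher nuclear charge.
Approximate IE_2 values (kJ/mol): Cl 2298, P 1907, Al 1817, Si 1577.
So the second ionization energies run Si < Al < P < Cl.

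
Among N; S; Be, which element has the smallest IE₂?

After 1 electron has been removed, what remains? N⁺ still has 4 valence electrons; S⁺ still has 5 valence electrons; Be⁺ still has 1 valence electron.
All are still removing valence electrons, so compare the +1 ions as you would atoms: IE_2 generally rises across a period (higher Z_eff) and falls down a group (larger shell), subject to the usual subshell exceptions.
Valence configurations: N⁺ [He]2s²2p², S⁺ [Ne]3s²3p³, Be⁺ [He]2s¹.
Approximate IE_2 values (kJ/mol): N 2856, S 2252, Be 1757.
Hence IE_2: Be < S < N.

Be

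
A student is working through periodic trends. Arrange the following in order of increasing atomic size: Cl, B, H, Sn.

H, B, Cl, Sn

H is in period 1, group 1; B is in period 2, group 13; Cl is in period 3, group 17; Sn is in period 5, group 14.
Moving right in a period, electrons are added to the same shell under a stronger nuclear pull, so atoms get smaller; moving down, a new shell is opened and atoms get larger.
Neither a single period nor a single group — weigh both effects.
B > H: the two effects oppose for this pair; the down-group effect wins (85 vs 32 pm).
Cl > B: period and group pull opposite ways; the down-group shift dominates (99 vs 85 pm).
Sn > Cl: relative to Cl, both the across-period and down-group shifts push Sn's atomic radius up.
Approximate values (pm): H 32, B 85, Cl 99, Sn 140.
So from smallest to largest: H < B < Cl < Sn.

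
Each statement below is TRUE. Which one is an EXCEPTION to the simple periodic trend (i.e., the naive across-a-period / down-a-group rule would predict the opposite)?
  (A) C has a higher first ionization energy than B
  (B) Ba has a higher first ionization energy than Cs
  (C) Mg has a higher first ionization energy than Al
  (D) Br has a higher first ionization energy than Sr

The general trend: first ionization energy increases across a period and decreases down a group.
(A) C (period 2, group 14) vs B (period 2, group 13): the stated order agrees with the simple trend.
(B) Ba (period 6, group 2) vs Cs (period 6, group 1): the stated order agrees with the simple trend.
(C) Mg (period 3, group 2) vs Al (period 3, group 13): the stated order contradicts the simple trend.
(D) Br (period 4, group 17) vs Sr (period 5, group 2): the stated order agrees with the simple trend.
The exception is (C): Al's single 3p electron is easier to remove than one from Mg's filled 3s².

(C)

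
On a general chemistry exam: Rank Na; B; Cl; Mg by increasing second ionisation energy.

After 1 electron has been removed, what remains? Na⁺ is the bare [Ne] core; B⁺ still has 2 valence electrons; Cl⁺ still has 6 valence electrons; Mg⁺ still has 1 valence electron.
Pulling an electron out of a noble-gas core costs far more than removing a remaining valence electron, so Na sits at the high end of IE_2.
Valence configurations: B⁺ [He]2s², Cl⁺ [Ne]3s²3p⁴, Mg⁺ [Ne]3s¹.
Tabulated IE_2 (kJ/mol): Na 4562, B 2427, Cl 2298, Mg 1451.
Overall IE_2 order: Mg < Cl < B < Na.

Mg < Cl < B < Na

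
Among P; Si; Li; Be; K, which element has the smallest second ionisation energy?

Si

Consider each +1 ion: P⁺ still has 4 valence electrons; Si⁺ still has 3 valence electrons; Li⁺ is the bare [He] core; Be⁺ still has 1 valence electron; K⁺ is the bare [Ar] core.
Breaking into a closed-shell core is much more expensive than removing a leftover valence electron — K and Li have the largest IE_2 here.
Valence configurations: P⁺ [Ne]3s²3p², Si⁺ [Ne]3s²3p¹, Be⁺ [He]2s¹.
Tabulated IE_2 (kJ/mol): P 1907, Si 1577, Li 7298, Be 1757, K 3052.
Overall IE_2 order: Si < Be < P < K < Li.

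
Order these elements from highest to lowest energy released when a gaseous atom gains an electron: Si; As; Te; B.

Te > Si > As > B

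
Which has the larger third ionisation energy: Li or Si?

Consider each +2 ion: Li²⁺ is already 1 electron into the core; Si²⁺ still has 2 valence electrons.
Pulling an electron out of a noble-gas core costs far more than removing a remaining valence electron, so Li sits at the high end of IE_3.
Approximate IE_3 values (kJ/mol): Li 11815, Si 3232.
Hence IE_3: Si < Li.

Li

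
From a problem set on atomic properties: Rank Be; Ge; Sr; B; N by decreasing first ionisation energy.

N, Be, B, Ge, Sr

Across a period the outer electron is held more tightly (higher IE₁); down a group it sits in a higher shell, more shielded, and comes off more easily.
Neither a single period nor a single group — weigh both effects.
Ge > Sr: relative to Sr, both the across-period and down-group shifts push Ge's first ionization energy up.
B > Ge: period and group pull opposite ways; the down-group shift dominates (801 vs 762 kJ/mol).
Be > B: this pair runs against the simple trend — see the exception note.
N > Be: both are in period 2; the period trend gives N the larger value.
Note the exception: Be has a higher first ionization energy than B, contrary to the simple trend — removing B's lone 2p electron is easier than breaking Be's filled 2s².
Tabulated first ionization energy (kJ/mol): Be 900, B 801, N 1402, Ge 762, Sr 550.
So from highest to lowest: N > Be > B > Ge > Sr.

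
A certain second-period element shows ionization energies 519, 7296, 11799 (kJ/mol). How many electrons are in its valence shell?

1

Look for the largest jump between consecutive ionization energies: IE2/IE1 ≈ 14.1, far larger than any earlier ratio.
That jump marks the point where a core electron is being removed. So the atom has 1 valence electron.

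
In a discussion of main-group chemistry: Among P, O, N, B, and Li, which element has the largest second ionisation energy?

IE_2 is the cost of taking one more electron from the +1 cation: P⁺ still has 4 valence electrons; O⁺ still has 5 valence electrons; N⁺ still has 4 valence electrons; B⁺ still has 2 valence electrons; Li⁺ is the bare [He] core.
Breaking into a closed-shell core is much more expensive than removing a leftover valence electron — Li has the largest IE_2 here.
Valence configurations: P⁺ [Ne]3s²3p², O⁺ [He]2s²2p³, N⁺ [He]2s²2p², B⁺ [He]2s².
The numbers (kJ/mol): P 1907, O 3388, N 2856, B 2427, Li 7298.
Hence IE_2: P < B < N < O < Li.

Li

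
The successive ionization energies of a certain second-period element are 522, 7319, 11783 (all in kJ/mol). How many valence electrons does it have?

Look for the largest jump between consecutive ionization energies: IE2/IE1 ≈ 14.0, far larger than any earlier ratio.
That jump marks the point where a core electron is being removed. So the atom has 1 valence electron.

1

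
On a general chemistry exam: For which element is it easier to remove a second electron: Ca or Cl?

After 1 electron has been removed, what remains? Ca⁺ still has 1 valence electron; Cl⁺ still has 6 valence electrons.
All are still removing valence electrons, so compare the +1 ions as you would atoms: IE_2 generally rises across a period (higher Z_eff) and falls down a group (larger shell), subject to the usual subshell exceptions.
Valence configurations: Ca⁺ [Ar]4s¹, Cl⁺ [Ne]3s²3p⁴.
The numbers (kJ/mol): Ca 1145, Cl 2298.
Putting it together, IE_2: Ca < Cl.

Ca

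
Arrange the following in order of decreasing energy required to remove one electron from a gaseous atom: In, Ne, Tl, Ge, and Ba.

Ne > Ge > Tl > In > Ba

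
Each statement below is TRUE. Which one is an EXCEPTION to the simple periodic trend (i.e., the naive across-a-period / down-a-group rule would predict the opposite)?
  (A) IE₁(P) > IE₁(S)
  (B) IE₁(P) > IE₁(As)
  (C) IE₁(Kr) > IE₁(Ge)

(A)

The general trend: IE₁ increases across a period and decreases down a group.
(A) P (period 3, group 15) vs S (period 3, group 16): the stated order contradicts the simple trend.
(B) P (period 3, group 15) vs As (period 4, group 15): the stated order agrees with the simple trend.
(C) Kr (period 4, group 18) vs Ge (period 4, group 14): the stated order agrees with the simple trend.
The exception is (A): S (3p⁴) ionizes more easily than half-filled P (3p³) because the paired 3p electron in S is pushed out by e⁻–e⁻ repulsion.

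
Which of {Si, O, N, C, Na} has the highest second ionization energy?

After 1 electron has been removed, what remains? Si⁺ still has 3 valence electrons; O⁺ still has 5 valence electrons; N⁺ still has 4 valence electrons; C⁺ still has 3 valence electrons; Na⁺ is the bare [Ne] core.
Breaking into a closed-shell core is much more expensive than removing a leftover valence electron — Na has the largest IE_2 here.
Valence configurations: Si⁺ [Ne]3s²3p¹, O⁺ [He]2s²2p³, N⁺ [He]2s²2p², C⁺ [He]2s²2p¹.
Tabulated IE_2 (kJ/mol): Si 1577, O 3388, N 2856, C 2353, Na 4562.
So the second ionization energies run Si < C < N < O < Na.

Na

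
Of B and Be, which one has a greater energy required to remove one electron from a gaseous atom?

Be

IE₁ increases left→right with effective nuclear charge and decreases top→bottom as the valence shell moves farther out.
All lie in period 2; the across-period trend (first ionization energy increases left to right) applies, with the exception below.
Note the exception: Be has a higher first ionization energy than B, contrary to the simple trend — removing B's lone 2p electron is easier than breaking Be's filled 2s².
Approximate values (kJ/mol): Be 900, B 801.
So Be has the greater energy required to remove one electron from a gaseous atom (Be > B).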